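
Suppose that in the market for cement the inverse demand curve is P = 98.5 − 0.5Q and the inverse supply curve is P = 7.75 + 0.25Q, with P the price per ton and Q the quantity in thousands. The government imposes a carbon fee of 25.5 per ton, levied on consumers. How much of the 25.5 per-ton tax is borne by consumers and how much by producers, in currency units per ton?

Inverting to Q(P) form: Qd = 197 − 2P; Qs = 4P − 31.
Before the tax: set 197 − 2P = 4P − 31 → P* = 38, Q* = 121.
With the tax collected from consumers, demand (in seller-price terms) shifts: Qd = 197 − 2(P + 25.5).
Solving gives Q = 87 with consumers paying 55 and producers receiving 29.5 (the 25.5 wedge).
Burden on consumers: 17; on producers: 8.5. (They sum to 25.5.)
The less price-elastic side of the market bears the larger share of a per-unit tax.

Consumers bear 17 per ton; producers bear 8.5 per ton.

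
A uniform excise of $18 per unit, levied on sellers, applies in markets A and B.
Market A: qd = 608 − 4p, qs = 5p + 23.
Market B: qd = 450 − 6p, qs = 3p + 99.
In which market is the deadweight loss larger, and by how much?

Market A: pre-tax p* = $65, q* = 348; post-tax q = 308; deadweight loss = $360.
Market B: pre-tax p* = $39, q* = 216; post-tax q = 180; deadweight loss = $324.
Difference: $360 vs $324 → market A is larger by $36.

Market A, by $36.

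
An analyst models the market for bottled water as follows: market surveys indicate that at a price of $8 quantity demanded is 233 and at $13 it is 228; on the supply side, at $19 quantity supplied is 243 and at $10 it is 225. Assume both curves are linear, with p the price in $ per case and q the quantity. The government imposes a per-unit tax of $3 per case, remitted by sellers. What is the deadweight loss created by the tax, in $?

Deadweight loss = $3.

Demand slope: (228 − 233)/(13 − 8) = -1, so qd = 241 − p.
Supply slope: (225 − 243)/(10 − 19) = 2, so qs = 2p + 205.
Without the tax, 241 − p = 2p + 205 gives 3p = 36, so p* = $12 and q* = 229.
With the tax collected from sellers, supply shifts: qs = 2(p − 3) + 205.
New equilibrium: buyers pay $14, sellers receive $11, q = 227. (Wedge: pb − ps = 3.)
Quantity falls by |ΔQ| = |229 − 227| = 2.
DWL = ½ · t · |ΔQ| = ½ · 3 · 2 = $3.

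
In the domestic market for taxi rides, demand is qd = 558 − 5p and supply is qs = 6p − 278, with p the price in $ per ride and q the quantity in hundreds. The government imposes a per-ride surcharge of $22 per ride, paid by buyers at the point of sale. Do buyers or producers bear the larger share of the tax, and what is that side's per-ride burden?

Buyers bear the larger share: $12 per ride.

Without the tax, 558 − 5p = 6p − 278 gives 11p = 836, so p* = $76 and q* = 178.
With the tax collected from buyers, demand (in seller-price terms) shifts: qd = 558 − 5(p + 22).
Solving gives q = 118 with buyers paying $88 and producers receiving $66 (the $22 wedge).
Per-ride burden: buyers $12, producers $10.
Buyers take the larger share because demand is less price-elastic here (demand slope 5 vs supply slope 6).
The less price-elastic side of the market bears the larger share of a per-unit tax.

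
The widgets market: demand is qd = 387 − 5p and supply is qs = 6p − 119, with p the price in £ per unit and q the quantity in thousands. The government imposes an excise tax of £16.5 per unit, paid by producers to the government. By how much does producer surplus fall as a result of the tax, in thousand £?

Producer surplus falls by £1008.75 thousand.

Without the tax, 387 − 5p = 6p − 119 gives 11p = 506, so p* = £46 and q* = 157.
With the tax collected from producers, supply shifts: qs = 6(p − 16.5) − 119.
New equilibrium: consumers pay £55, producers receive £38.5, q = 112. (Wedge: pb − ps = 16.5.)
ΔPS is the trapezoid between Q = 112 and Q = 157 of height £7.5: ½ · (157 + 112) · 7.5 = £1008.75.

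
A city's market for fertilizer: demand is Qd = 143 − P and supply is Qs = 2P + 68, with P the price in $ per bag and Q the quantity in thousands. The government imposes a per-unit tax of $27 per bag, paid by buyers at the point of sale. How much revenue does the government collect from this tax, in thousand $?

Without the tax, 143 − P = 2P + 68 gives 3P = 75, so P* = $25 and Q* = 118.
With the tax collected from buyers, demand (in seller-price terms) shifts: Qd = 143 − (P + 27).
New equilibrium: buyers pay $43, suppliers receive $16, Q = 100. (Wedge: Pb − Ps = 27.)
Revenue = t · Q = 27 · 100 = $2700.

Tax revenue = $2700 thousand.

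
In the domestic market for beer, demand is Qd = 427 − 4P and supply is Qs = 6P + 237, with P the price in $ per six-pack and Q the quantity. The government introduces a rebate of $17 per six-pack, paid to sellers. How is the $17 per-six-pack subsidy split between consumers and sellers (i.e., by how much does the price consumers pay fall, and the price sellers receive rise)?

Before the subsidy: set 427 − 4P = 6P + 237 → P* = $19, Q* = 351.
With a per-unit subsidy paid to sellers, each receives P + 17 per unit sold, so supply becomes Qs = 6(P + 17) + 237.
Solving gives Q = 391.8 with consumers paying $8.8 and sellers receiving $25.8 (the $17 wedge).
Gain to consumers: $10.2; to sellers: $6.8. (They sum to $17.)

Consumers gain $10.2 per six-pack; sellers gain $6.8 per six-pack.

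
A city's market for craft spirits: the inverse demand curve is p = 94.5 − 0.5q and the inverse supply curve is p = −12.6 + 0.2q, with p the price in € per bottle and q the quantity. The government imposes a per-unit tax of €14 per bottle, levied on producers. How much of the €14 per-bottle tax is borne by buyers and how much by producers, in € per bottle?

Inverting to q(p) form: qd = 189 − 2p; qs = 5p + 63.
Before the tax: set 189 − 2p = 5p + 63 → p* = €18, q* = 153.
With the tax collected from producers, supply shifts: qs = 5(p − 14) + 63.
Solving gives q = 133 with buyers paying €28 and producers receiving €14 (the €14 wedge).
Burden on buyers: €10; on producers: €4. (They sum to €14.)

Buyers bear €10 per bottle; producers bear €4 per bottle.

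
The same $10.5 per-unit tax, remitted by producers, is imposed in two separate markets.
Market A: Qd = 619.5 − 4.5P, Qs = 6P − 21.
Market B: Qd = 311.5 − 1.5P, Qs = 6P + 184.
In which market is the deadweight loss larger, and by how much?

Market A, by $75.6.

Market A: pre-tax P* = $61, Q* = 345; post-tax Q = 318; deadweight loss = $141.75.
Market B: pre-tax P* = $17, Q* = 286; post-tax Q = 273.4; deadweight loss = $66.15.
Difference: $141.75 vs $66.15 → market A is larger by $75.6.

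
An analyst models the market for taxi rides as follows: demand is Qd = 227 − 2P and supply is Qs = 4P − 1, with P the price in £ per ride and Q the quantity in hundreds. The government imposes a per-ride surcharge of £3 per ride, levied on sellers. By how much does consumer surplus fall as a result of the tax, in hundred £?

Consumer surplus falls by £298 hundred.

Without the tax, 227 − 2P = 4P − 1 gives 6P = 228, so P* = £38 and Q* = 151.
With the tax collected from sellers, supply shifts: Qs = 4(P − 3) − 1.
New equilibrium: consumers pay £40, sellers receive £37, Q = 147. (Wedge: Pb − Ps = 3.)
ΔCS is the trapezoid between Q = 147 and Q = 151 of height £2: ½ · (151 + 147) · 2 = £298.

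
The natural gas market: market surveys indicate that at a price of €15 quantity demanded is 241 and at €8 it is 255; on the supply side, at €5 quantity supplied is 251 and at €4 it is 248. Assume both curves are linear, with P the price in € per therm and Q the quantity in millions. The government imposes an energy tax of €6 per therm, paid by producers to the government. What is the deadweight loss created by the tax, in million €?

Demand slope: (255 − 241)/(8 − 15) = -2, so Qd = 271 − 2P.
Supply slope: (248 − 251)/(4 − 5) = 3, so Qs = 3P + 236.
Before the tax: set 271 − 2P = 3P + 236 → P* = €7, Q* = 257.
With the tax collected from producers, supply shifts: Qs = 3(P − 6) + 236.
Solving gives Q = 249.8 with consumers paying €10.6 and producers receiving €4.6 (the €6 wedge).
Quantity falls by |ΔQ| = |257 − 249.8| = 7.2.
DWL = ½ · t · |ΔQ| = ½ · 6 · 7.2 = €21.6.

Deadweight loss = €21.6 million.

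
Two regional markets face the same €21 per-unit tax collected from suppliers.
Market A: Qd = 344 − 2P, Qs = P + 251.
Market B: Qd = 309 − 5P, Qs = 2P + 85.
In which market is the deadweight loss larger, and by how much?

Market A: pre-tax P* = €31, Q* = 282; post-tax Q = 268; deadweight loss = €147.
Market B: pre-tax P* = €32, Q* = 149; post-tax Q = 119; deadweight loss = €315.
Difference: €147 vs €315 → market B is larger by €168.

Market B, by €168.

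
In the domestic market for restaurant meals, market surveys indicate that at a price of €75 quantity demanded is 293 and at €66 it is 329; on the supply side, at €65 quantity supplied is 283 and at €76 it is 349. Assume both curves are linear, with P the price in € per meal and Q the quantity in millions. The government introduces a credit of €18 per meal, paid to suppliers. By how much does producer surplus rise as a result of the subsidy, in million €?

Demand slope: (329 − 293)/(66 − 75) = -4, so Qd = 593 − 4P.
Supply slope: (349 − 283)/(76 − 65) = 6, so Qs = 6P − 107.
Before the subsidy: set 593 − 4P = 6P − 107 → P* = €70, Q* = 313.
With a per-unit subsidy paid to suppliers, each receives P + 18 per unit sold, so supply becomes Qs = 6(P + 18) − 107.
Solving gives Q = 356.2 with buyers paying €59.2 and suppliers receiving €77.2 (the €18 wedge).
ΔPS is the trapezoid between Q = 356.2 and Q = 313 of height €7.2: ½ · (313 + 356.2) · 7.2 = €2409.12.

Producer surplus rises by €2409.12 million.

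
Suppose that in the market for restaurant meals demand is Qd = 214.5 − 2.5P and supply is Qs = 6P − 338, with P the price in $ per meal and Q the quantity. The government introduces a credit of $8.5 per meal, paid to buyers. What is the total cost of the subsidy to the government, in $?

Government outlay = $569.5.

Before the subsidy: set 214.5 − 2.5P = 6P − 338 → P* = $65, Q* = 52.
With a per-unit subsidy paid to buyers, each effectively pays P − 8.5, so demand becomes Qd = 214.5 − 2.5(P − 8.5).
New equilibrium: buyers pay $59, producers receive $67.5, Q = 67. (Wedge: Pb − Ps = −8.5.)
Outlay = t · Q = 8.5 · 67 = $569.5.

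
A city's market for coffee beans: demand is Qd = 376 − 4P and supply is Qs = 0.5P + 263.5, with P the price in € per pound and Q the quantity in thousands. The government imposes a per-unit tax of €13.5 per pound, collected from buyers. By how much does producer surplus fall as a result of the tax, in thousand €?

Without the tax, 376 − 4P = 0.5P + 263.5 gives 4.5P = 112.5, so P* = €25 and Q* = 276.
With the tax collected from buyers, demand (in seller-price terms) shifts: Qd = 376 − 4(P + 13.5).
New equilibrium: buyers pay €26.5, suppliers receive €13, Q = 270. (Wedge: Pb − Ps = 13.5.)
ΔPS is the trapezoid between Q = 270 and Q = 276 of height €12: ½ · (276 + 270) · 12 = €3276.

Producer surplus falls by €3276 thousand.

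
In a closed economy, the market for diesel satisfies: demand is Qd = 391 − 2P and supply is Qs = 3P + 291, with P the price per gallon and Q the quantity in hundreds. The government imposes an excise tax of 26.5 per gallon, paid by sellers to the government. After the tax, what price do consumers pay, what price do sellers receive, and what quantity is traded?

Before the tax: set 391 − 2P = 3P + 291 → P* = 20, Q* = 351.
With the tax collected from sellers, supply shifts: Qs = 3(P − 26.5) + 291.
Solving gives Q = 319.2 with consumers paying 35.9 and sellers receiving 9.4 (the 26.5 wedge).
The less price-elastic side of the market bears the larger share of a per-unit tax.

Consumers pay 35.9; sellers receive 9.4; quantity = 319.2.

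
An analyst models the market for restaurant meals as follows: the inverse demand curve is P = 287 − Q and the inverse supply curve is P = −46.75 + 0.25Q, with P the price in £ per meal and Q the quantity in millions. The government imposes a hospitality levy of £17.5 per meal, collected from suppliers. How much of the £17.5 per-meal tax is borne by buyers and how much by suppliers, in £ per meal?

Buyers bear £14 per meal; suppliers bear £3.5 per meal.

Inverting to Q(P) form: Qd = 287 − P; Qs = 4P + 187.
Before the tax: set 287 − P = 4P + 187 → P* = £20, Q* = 267.
With the tax collected from suppliers, supply shifts: Qs = 4(P − 17.5) + 187.
New equilibrium: buyers pay £34, suppliers receive £16.5, Q = 253. (Wedge: Pb − Ps = 17.5.)
Burden on buyers: £14; on suppliers: £3.5. (They sum to £17.5.)
The less price-elastic side of the market bears the larger share of a per-unit tax.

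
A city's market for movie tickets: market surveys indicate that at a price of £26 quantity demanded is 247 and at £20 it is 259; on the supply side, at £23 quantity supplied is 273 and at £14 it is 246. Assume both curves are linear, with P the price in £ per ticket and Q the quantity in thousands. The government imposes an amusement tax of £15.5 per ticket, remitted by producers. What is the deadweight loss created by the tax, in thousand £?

Deadweight loss = £144.15 thousand.

Demand slope: (259 − 247)/(20 − 26) = -2, so Qd = 299 − 2P.
Supply slope: (246 − 273)/(14 − 23) = 3, so Qs = 3P + 204.
Before the tax: set 299 − 2P = 3P + 204 → P* = £19, Q* = 261.
With the tax collected from producers, supply shifts: Qs = 3(P − 15.5) + 204.
Solving gives Q = 242.4 with consumers paying £28.3 and producers receiving £12.8 (the £15.5 wedge).
Quantity falls by |ΔQ| = |261 − 242.4| = 18.6.
DWL = ½ · t · |ΔQ| = ½ · 15.5 · 18.6 = £144.15.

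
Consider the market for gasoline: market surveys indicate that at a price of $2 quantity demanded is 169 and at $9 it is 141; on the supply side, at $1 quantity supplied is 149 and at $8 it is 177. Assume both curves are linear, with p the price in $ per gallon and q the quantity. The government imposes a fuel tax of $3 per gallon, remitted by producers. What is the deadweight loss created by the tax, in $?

Deadweight loss = $9.

Demand slope: (141 − 169)/(9 − 2) = -4, so qd = 177 − 4p.
Supply slope: (177 − 149)/(8 − 1) = 4, so qs = 4p + 145.
Without the tax, 177 − 4p = 4p + 145 gives 8p = 32, so p* = $4 and q* = 161.
With the tax collected from producers, supply shifts: qs = 4(p − 3) + 145.
Solving gives q = 155 with consumers paying $5.5 and producers receiving $2.5 (the $3 wedge).
Quantity falls by |ΔQ| = |161 − 155| = 6.
DWL = ½ · t · |ΔQ| = ½ · 3 · 6 = $9.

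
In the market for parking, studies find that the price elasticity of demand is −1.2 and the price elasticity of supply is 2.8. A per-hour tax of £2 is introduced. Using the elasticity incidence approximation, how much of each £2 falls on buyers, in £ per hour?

Buyers bear ≈ £1.4 per hour.

Incidence ratio: buyers' share ≈ εs / (εs + |εd|) = 2.8 / (2.8 + 1.2) = 0.7.
So buyers bear ≈ 0.7 × £2 = £1.4; producers bear £0.6.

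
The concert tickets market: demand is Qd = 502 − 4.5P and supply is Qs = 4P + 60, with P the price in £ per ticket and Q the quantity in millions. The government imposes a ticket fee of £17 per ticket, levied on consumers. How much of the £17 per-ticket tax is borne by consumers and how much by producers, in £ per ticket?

Consumers bear £8 per ticket; producers bear £9 per ticket.

Before the tax: set 502 − 4.5P = 4P + 60 → P* = £52, Q* = 268.
With the tax collected from consumers, demand (in seller-price terms) shifts: Qd = 502 − 4.5(P + 17).
Solving gives Q = 232 with consumers paying £60 and producers receiving £43 (the £17 wedge).
Burden on consumers: £8; on producers: £9. (They sum to £17.)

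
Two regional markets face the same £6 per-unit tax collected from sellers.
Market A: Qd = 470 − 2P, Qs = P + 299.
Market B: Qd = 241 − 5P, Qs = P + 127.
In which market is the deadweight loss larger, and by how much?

Market A: pre-tax P* = £57, Q* = 356; post-tax Q = 352; deadweight loss = £12.
Market B: pre-tax P* = £19, Q* = 146; post-tax Q = 141; deadweight loss = £15.
Difference: £12 vs £15 → market B is larger by £3.

Market B, by £3.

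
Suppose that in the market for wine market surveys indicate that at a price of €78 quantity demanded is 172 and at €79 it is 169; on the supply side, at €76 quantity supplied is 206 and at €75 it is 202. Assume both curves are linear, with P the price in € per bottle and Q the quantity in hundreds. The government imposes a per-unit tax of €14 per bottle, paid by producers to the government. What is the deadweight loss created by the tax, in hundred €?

Demand slope: (169 − 172)/(79 − 78) = -3, so Qd = 406 − 3P.
Supply slope: (202 − 206)/(75 − 76) = 4, so Qs = 4P − 98.
Before the tax: set 406 − 3P = 4P − 98 → P* = €72, Q* = 190.
With the tax collected from producers, supply shifts: Qs = 4(P − 14) − 98.
New equilibrium: buyers pay €80, producers receive €66, Q = 166. (Wedge: Pb − Ps = 14.)
Quantity falls by |ΔQ| = |190 − 166| = 24.
DWL = ½ · t · |ΔQ| = ½ · 14 · 24 = €168.

Deadweight loss = €168 hundred.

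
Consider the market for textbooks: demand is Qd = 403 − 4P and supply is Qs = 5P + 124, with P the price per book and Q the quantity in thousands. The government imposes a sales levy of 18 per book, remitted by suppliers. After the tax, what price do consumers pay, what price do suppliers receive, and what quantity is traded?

Consumers pay 41; suppliers receive 23; quantity = 239.

Before the tax: set 403 − 4P = 5P + 124 → P* = 31, Q* = 279.
With the tax collected from suppliers, supply shifts: Qs = 5(P − 18) + 124.
Solving gives Q = 239 with consumers paying 41 and suppliers receiving 23 (the 18 wedge).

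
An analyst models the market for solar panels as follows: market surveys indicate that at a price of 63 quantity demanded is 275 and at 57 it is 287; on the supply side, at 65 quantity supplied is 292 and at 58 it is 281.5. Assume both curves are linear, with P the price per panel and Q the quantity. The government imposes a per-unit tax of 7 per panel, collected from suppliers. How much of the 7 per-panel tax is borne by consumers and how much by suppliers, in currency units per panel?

Consumers bear 3 per panel; suppliers bear 4 per panel.

Demand slope: (287 − 275)/(57 − 63) = -2, so Qd = 401 − 2P.
Supply slope: (281.5 − 292)/(58 − 65) = 1.5, so Qs = 1.5P + 194.5.
Without the tax, 401 − 2P = 1.5P + 194.5 gives 3.5P = 206.5, so P* = 59 and Q* = 283.
With the tax collected from suppliers, supply shifts: Qs = 1.5(P − 7) + 194.5.
Solving gives Q = 277 with consumers paying 62 and suppliers receiving 55 (the 7 wedge).
Burden on consumers: 3; on suppliers: 4. (They sum to 7.)
The less price-elastic side of the market bears the larger share of a per-unit tax.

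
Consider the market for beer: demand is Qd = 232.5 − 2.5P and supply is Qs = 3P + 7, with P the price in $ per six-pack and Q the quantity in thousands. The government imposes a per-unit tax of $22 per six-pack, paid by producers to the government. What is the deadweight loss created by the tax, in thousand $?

Before the tax: set 232.5 − 2.5P = 3P + 7 → P* = $41, Q* = 130.
With the tax collected from producers, supply shifts: Qs = 3(P − 22) + 7.
Solving gives Q = 100 with buyers paying $53 and producers receiving $31 (the $22 wedge).
Quantity falls by |ΔQ| = |130 − 100| = 30.
DWL = ½ · t · |ΔQ| = ½ · 22 · 30 = $330.

Deadweight loss = $330 thousand.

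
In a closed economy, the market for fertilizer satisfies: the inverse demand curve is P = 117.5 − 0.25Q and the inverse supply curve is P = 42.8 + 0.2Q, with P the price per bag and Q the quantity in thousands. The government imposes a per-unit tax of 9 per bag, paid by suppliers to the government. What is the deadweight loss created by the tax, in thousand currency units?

Deadweight loss = 90 thousand.

Inverting to Q(P) form: Qd = 470 − 4P; Qs = 5P − 214.
Without the tax, 470 − 4P = 5P − 214 gives 9P = 684, so P* = 76 and Q* = 166.
With the tax collected from suppliers, supply shifts: Qs = 5(P − 9) − 214.
Solving gives Q = 146 with consumers paying 81 and suppliers receiving 72 (the 9 wedge).
Quantity falls by |ΔQ| = |166 − 146| = 20.
DWL = ½ · t · |ΔQ| = ½ · 9 · 20 = 90.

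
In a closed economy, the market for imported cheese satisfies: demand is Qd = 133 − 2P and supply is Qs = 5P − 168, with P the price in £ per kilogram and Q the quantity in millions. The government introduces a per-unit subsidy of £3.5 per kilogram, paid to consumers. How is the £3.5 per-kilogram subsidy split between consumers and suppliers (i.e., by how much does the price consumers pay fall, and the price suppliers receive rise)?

Before the subsidy: set 133 − 2P = 5P − 168 → P* = £43, Q* = 47.
With a per-unit subsidy paid to consumers, each effectively pays P − 3.5, so demand becomes Qd = 133 − 2(P − 3.5).
Solving gives Q = 52 with consumers paying £40.5 and suppliers receiving £44 (the £3.5 wedge).
Gain to consumers: £2.5; to suppliers: £1. (They sum to £3.5.)

Consumers gain £2.5 per kilogram; suppliers gain £1 per kilogram.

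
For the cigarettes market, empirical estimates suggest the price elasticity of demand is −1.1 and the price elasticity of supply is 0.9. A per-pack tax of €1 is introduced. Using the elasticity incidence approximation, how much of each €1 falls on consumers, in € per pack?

Consumers bear ≈ €0.45 per pack.

Incidence ratio: consumers' share ≈ εs / (εs + |εd|) = 0.9 / (0.9 + 1.1) = 0.45.
So consumers bear ≈ 0.45 × €1 = €0.45; producers bear €0.55.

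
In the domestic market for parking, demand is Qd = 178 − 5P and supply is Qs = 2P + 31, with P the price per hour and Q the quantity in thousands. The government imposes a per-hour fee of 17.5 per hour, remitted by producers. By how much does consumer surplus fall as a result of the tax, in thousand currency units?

Consumer surplus falls by 302.5 thousand.

Without the tax, 178 − 5P = 2P + 31 gives 7P = 147, so P* = 21 and Q* = 73.
With the tax collected from producers, supply shifts: Qs = 2(P − 17.5) + 31.
New equilibrium: buyers pay 26, producers receive 8.5, Q = 48. (Wedge: Pb − Ps = 17.5.)
ΔCS is the trapezoid between Q = 48 and Q = 73 of height 5: ½ · (73 + 48) · 5 = 302.5.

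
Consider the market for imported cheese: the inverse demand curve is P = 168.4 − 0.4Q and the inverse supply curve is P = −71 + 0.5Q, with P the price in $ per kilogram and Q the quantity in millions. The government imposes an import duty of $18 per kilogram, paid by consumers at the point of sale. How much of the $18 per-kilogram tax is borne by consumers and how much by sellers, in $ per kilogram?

Consumers bear $8 per kilogram; sellers bear $10 per kilogram.

Inverting to Q(P) form: Qd = 421 − 2.5P; Qs = 2P + 142.
Without the tax, 421 − 2.5P = 2P + 142 gives 4.5P = 279, so P* = $62 and Q* = 266.
With the tax collected from consumers, demand (in seller-price terms) shifts: Qd = 421 − 2.5(P + 18).
Solving gives Q = 246 with consumers paying $70 and sellers receiving $52 (the $18 wedge).
Burden on consumers: $8; on sellers: $10. (They sum to $18.)
The less price-elastic side of the market bears the larger share of a per-unit tax.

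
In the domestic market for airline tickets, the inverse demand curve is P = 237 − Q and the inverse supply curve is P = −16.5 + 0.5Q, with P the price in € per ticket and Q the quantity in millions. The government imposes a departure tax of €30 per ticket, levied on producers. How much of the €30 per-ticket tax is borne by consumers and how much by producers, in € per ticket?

Rewrite in direct form: Qd = 237 − P and Qs = 2P + 33.
Before the tax: set 237 − P = 2P + 33 → P* = €68, Q* = 169.
With the tax collected from producers, supply shifts: Qs = 2(P − 30) + 33.
New equilibrium: consumers pay €88, producers receive €58, Q = 149. (Wedge: Pb − Ps = 30.)
Burden on consumers: €20; on producers: €10. (They sum to €30.)
The less price-elastic side of the market bears the larger share of a per-unit tax.

Consumers bear €20 per ticket; producers bear €10 per ticket.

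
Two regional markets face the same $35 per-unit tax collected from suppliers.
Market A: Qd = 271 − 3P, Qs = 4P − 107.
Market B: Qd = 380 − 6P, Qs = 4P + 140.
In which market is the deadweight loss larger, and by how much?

Market B, by $420.

Market A: pre-tax P* = $54, Q* = 109; post-tax Q = 49; deadweight loss = $1050.
Market B: pre-tax P* = $24, Q* = 236; post-tax Q = 152; deadweight loss = $1470.
Difference: $1050 vs $1470 → market B is larger by $420.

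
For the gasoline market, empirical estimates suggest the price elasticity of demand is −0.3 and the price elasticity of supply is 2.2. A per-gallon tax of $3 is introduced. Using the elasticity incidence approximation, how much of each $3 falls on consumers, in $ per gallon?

Consumers bear ≈ $2.64 per gallon.

Incidence ratio: consumers' share ≈ εs / (εs + |εd|) = 2.2 / (2.2 + 0.3) = 0.88.
So consumers bear ≈ 0.88 × $3 = $2.64; producers bear $0.36.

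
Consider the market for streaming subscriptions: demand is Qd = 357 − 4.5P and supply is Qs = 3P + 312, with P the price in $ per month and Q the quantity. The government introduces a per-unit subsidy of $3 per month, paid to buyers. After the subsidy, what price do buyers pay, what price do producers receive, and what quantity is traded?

Before the subsidy: set 357 − 4.5P = 3P + 312 → P* = $6, Q* = 330.
With a per-unit subsidy paid to buyers, each effectively pays P − 3, so demand becomes Qd = 357 − 4.5(P − 3).
Solving gives Q = 335.4 with buyers paying $4.8 and producers receiving $7.8 (the $3 wedge).

Buyers pay $4.8; producers receive $7.8; quantity = 335.4.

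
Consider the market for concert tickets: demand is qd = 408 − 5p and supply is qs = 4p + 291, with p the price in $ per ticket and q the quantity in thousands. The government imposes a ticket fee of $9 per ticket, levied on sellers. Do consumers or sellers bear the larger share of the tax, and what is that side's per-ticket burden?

Sellers bear the larger share: $5 per ticket.

Before the tax: set 408 − 5p = 4p + 291 → p* = $13, q* = 343.
With the tax collected from sellers, supply shifts: qs = 4(p − 9) + 291.
Solving gives q = 323 with consumers paying $17 and sellers receiving $8 (the $9 wedge).
Per-ticket burden: consumers $4, sellers $5.
Sellers take the larger share because supply is less price-elastic here (demand slope 5 vs supply slope 4).
The less price-elastic side of the market bears the larger share of a per-unit tax.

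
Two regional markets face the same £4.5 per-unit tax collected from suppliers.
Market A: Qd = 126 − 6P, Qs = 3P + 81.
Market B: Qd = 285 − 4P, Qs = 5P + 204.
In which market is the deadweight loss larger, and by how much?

Market B, by £2.25.

Market A: pre-tax P* = £5, Q* = 96; post-tax Q = 87; deadweight loss = £20.25.
Market B: pre-tax P* = £9, Q* = 249; post-tax Q = 239; deadweight loss = £22.5.
Difference: £20.25 vs £22.5 → market B is larger by £2.25.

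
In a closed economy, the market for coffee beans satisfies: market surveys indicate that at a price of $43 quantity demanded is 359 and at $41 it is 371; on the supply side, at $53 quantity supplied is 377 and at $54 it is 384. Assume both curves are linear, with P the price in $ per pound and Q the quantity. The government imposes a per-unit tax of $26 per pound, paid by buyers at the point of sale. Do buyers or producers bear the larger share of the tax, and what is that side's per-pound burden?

Demand slope: (371 − 359)/(41 − 43) = -6, so Qd = 617 − 6P.
Supply slope: (384 − 377)/(54 − 53) = 7, so Qs = 7P + 6.
Before the tax: set 617 − 6P = 7P + 6 → P* = $47, Q* = 335.
With the tax collected from buyers, demand (in seller-price terms) shifts: Qd = 617 − 6(P + 26).
Solving gives Q = 251 with buyers paying $61 and producers receiving $35 (the $26 wedge).
Per-pound burden: buyers $14, producers $12.
Buyers take the larger share because demand is less price-elastic here (demand slope 6 vs supply slope 7).
The less price-elastic side of the market bears the larger share of a per-unit tax.

Buyers bear the larger share: $14 per pound.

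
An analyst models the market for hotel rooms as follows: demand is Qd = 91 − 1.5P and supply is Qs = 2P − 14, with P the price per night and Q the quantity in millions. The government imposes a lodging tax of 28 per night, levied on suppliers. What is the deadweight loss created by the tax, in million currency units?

Before the tax: set 91 − 1.5P = 2P − 14 → P* = 30, Q* = 46.
With the tax collected from suppliers, supply shifts: Qs = 2(P − 28) − 14.
New equilibrium: buyers pay 46, suppliers receive 18, Q = 22. (Wedge: Pb − Ps = 28.)
Quantity falls by |ΔQ| = |46 − 22| = 24.
DWL = ½ · t · |ΔQ| = ½ · 28 · 24 = 336.

Deadweight loss = 336 million.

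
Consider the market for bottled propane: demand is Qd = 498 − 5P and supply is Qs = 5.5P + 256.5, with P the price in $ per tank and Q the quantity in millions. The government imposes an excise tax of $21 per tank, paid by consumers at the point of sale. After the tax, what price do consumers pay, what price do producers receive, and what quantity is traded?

Without the tax, 498 − 5P = 5.5P + 256.5 gives 10.5P = 241.5, so P* = $23 and Q* = 383.
With the tax collected from consumers, demand (in seller-price terms) shifts: Qd = 498 − 5(P + 21).
Solving gives Q = 328 with consumers paying $34 and producers receiving $13 (the $21 wedge).
The less price-elastic side of the market bears the larger share of a per-unit tax.

Consumers pay $34; producers receive $13; quantity = 328.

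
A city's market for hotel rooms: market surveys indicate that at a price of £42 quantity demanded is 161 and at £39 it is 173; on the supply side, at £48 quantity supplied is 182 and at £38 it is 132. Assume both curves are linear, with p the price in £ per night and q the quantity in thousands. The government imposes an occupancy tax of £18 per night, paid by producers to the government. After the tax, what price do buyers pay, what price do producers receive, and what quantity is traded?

Buyers pay £53; producers receive £35; quantity = 117.

Demand slope: (173 − 161)/(39 − 42) = -4, so qd = 329 − 4p.
Supply slope: (132 − 182)/(38 − 48) = 5, so qs = 5p − 58.
Before the tax: set 329 − 4p = 5p − 58 → p* = £43, q* = 157.
With the tax collected from producers, supply shifts: qs = 5(p − 18) − 58.
Solving gives q = 117 with buyers paying £53 and producers receiving £35 (the £18 wedge).
The less price-elastic side of the market bears the larger share of a per-unit tax.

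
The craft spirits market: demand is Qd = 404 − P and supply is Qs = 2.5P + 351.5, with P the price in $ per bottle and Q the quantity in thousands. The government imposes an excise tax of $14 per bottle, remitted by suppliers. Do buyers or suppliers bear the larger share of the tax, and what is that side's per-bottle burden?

Buyers bear the larger share: $10 per bottle.

Without the tax, 404 − P = 2.5P + 351.5 gives 3.5P = 52.5, so P* = $15 and Q* = 389.
With the tax collected from suppliers, supply shifts: Qs = 2.5(P − 14) + 351.5.
New equilibrium: buyers pay $25, suppliers receive $11, Q = 379. (Wedge: Pb − Ps = 14.)
Per-bottle burden: buyers $10, suppliers $4.
Buyers take the larger share because demand is less price-elastic here (demand slope 1 vs supply slope 2.5).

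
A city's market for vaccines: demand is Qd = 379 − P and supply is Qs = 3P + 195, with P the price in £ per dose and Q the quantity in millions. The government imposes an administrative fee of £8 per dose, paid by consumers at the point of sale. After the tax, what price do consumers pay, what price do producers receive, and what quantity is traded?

Consumers pay £52; producers receive £44; quantity = 327.

Before the tax: set 379 − P = 3P + 195 → P* = £46, Q* = 333.
With the tax collected from consumers, demand (in seller-price terms) shifts: Qd = 379 − (P + 8).
Solving gives Q = 327 with consumers paying £52 and producers receiving £44 (the £8 wedge).
The less price-elastic side of the market bears the larger share of a per-unit tax.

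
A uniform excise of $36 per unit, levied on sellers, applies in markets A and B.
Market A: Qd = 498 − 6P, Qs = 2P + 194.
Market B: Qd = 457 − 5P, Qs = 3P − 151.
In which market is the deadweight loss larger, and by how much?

Market B, by $243.

Market A: pre-tax P* = $38, Q* = 270; post-tax Q = 216; deadweight loss = $972.
Market B: pre-tax P* = $76, Q* = 77; post-tax Q = 9.5; deadweight loss = $1215.
Difference: $972 vs $1215 → market B is larger by $243.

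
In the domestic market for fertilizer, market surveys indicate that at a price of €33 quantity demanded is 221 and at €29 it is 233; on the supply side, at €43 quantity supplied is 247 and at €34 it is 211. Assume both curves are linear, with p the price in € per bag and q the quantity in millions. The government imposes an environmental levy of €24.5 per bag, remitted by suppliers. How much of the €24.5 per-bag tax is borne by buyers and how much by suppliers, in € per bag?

Demand slope: (233 − 221)/(29 − 33) = -3, so qd = 320 − 3p.
Supply slope: (211 − 247)/(34 − 43) = 4, so qs = 4p + 75.
Without the tax, 320 − 3p = 4p + 75 gives 7p = 245, so p* = €35 and q* = 215.
With the tax collected from suppliers, supply shifts: qs = 4(p − 24.5) + 75.
Solving gives q = 173 with buyers paying €49 and suppliers receiving €24.5 (the €24.5 wedge).
Burden on buyers: €14; on suppliers: €10.5. (They sum to €24.5.)

Buyers bear €14 per bag; suppliers bear €10.5 per bag.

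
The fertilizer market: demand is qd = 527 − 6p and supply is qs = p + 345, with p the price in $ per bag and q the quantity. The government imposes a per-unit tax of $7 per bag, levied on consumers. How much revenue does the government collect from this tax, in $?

Tax revenue = $2555.

Without the tax, 527 − 6p = p + 345 gives 7p = 182, so p* = $26 and q* = 371.
With the tax collected from consumers, demand (in seller-price terms) shifts: qd = 527 − 6(p + 7).
Solving gives q = 365 with consumers paying $27 and producers receiving $20 (the $7 wedge).
Revenue = t · Q = 7 · 365 = $2555.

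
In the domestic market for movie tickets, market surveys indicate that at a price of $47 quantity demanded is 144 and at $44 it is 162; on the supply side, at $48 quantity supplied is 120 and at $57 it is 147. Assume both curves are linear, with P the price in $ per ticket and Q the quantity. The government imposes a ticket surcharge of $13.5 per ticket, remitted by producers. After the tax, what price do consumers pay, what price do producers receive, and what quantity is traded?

Consumers pay $54.5; producers receive $41; quantity = 99.

Demand slope: (162 − 144)/(44 − 47) = -6, so Qd = 426 − 6P.
Supply slope: (147 − 120)/(57 − 48) = 3, so Qs = 3P − 24.
Without the tax, 426 − 6P = 3P − 24 gives 9P = 450, so P* = $50 and Q* = 126.
With the tax collected from producers, supply shifts: Qs = 3(P − 13.5) − 24.
Solving gives Q = 99 with consumers paying $54.5 and producers receiving $41 (the $13.5 wedge).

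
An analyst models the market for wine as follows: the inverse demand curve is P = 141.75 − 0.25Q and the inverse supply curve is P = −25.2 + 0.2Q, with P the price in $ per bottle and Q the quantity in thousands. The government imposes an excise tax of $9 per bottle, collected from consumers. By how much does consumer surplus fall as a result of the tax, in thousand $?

Consumer surplus falls by $1805 thousand.

Rewrite in direct form: Qd = 567 − 4P and Qs = 5P + 126.
Without the tax, 567 − 4P = 5P + 126 gives 9P = 441, so P* = $49 and Q* = 371.
With the tax collected from consumers, demand (in seller-price terms) shifts: Qd = 567 − 4(P + 9).
New equilibrium: consumers pay $54, producers receive $45, Q = 351. (Wedge: Pb − Ps = 9.)
ΔCS is the trapezoid between Q = 351 and Q = 371 of height $5: ½ · (371 + 351) · 5 = $1805.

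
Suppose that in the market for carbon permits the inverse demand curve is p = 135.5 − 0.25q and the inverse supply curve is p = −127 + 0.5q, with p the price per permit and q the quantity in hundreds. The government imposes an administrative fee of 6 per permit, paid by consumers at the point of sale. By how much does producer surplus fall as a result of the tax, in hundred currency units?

Producer surplus falls by 1384 hundred.

Inverting to q(p) form: qd = 542 − 4p; qs = 2p + 254.
Without the tax, 542 − 4p = 2p + 254 gives 6p = 288, so p* = 48 and q* = 350.
With the tax collected from consumers, demand (in seller-price terms) shifts: qd = 542 − 4(p + 6).
Solving gives q = 342 with consumers paying 50 and suppliers receiving 44 (the 6 wedge).
ΔPS is the trapezoid between Q = 342 and Q = 350 of height 4: ½ · (350 + 342) · 4 = 1384.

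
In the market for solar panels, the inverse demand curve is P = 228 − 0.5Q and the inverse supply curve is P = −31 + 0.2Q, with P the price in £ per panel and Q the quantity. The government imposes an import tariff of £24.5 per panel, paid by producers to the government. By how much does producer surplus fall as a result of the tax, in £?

Rewrite in direct form: Qd = 456 − 2P and Qs = 5P + 155.
Without the tax, 456 − 2P = 5P + 155 gives 7P = 301, so P* = £43 and Q* = 370.
With the tax collected from producers, supply shifts: Qs = 5(P − 24.5) + 155.
Solving gives Q = 335 with consumers paying £60.5 and producers receiving £36 (the £24.5 wedge).
ΔPS is the trapezoid between Q = 335 and Q = 370 of height £7: ½ · (370 + 335) · 7 = £2467.5.

Producer surplus falls by £2467.5.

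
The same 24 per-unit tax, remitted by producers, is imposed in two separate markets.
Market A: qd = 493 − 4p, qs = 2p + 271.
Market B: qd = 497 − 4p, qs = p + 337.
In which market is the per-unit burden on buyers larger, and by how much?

Market A: pre-tax p* = 37, q* = 345; post-tax q = 313; per-unit burden on buyers = 8.
Market B: pre-tax p* = 32, q* = 369; post-tax q = 349.8; per-unit burden on buyers = 4.8.
Difference: 8 vs 4.8 → market A is larger by 3.2.

Market A, by 3.2.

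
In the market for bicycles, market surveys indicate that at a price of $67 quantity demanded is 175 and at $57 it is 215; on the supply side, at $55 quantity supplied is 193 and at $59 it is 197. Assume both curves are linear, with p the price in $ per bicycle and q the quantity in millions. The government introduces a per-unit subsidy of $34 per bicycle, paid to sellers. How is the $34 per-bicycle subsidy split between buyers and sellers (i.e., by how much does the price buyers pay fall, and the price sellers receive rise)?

Demand slope: (215 − 175)/(57 − 67) = -4, so qd = 443 − 4p.
Supply slope: (197 − 193)/(59 − 55) = 1, so qs = p + 138.
Without the subsidy, 443 − 4p = p + 138 gives 5p = 305, so p* = $61 and q* = 199.
With a per-unit subsidy paid to sellers, each receives p + 34 per unit sold, so supply becomes qs = (p + 34) + 138.
Solving gives q = 226.2 with buyers paying $54.2 and sellers receiving $88.2 (the $34 wedge).
Gain to buyers: $6.8; to sellers: $27.2. (They sum to $34.)

Buyers gain $6.8 per bicycle; sellers gain $27.2 per bicycle.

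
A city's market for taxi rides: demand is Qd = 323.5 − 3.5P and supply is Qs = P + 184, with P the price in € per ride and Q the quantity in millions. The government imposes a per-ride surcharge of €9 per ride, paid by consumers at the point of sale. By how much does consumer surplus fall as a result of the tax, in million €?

Without the tax, 323.5 − 3.5P = P + 184 gives 4.5P = 139.5, so P* = €31 and Q* = 215.
With the tax collected from consumers, demand (in seller-price terms) shifts: Qd = 323.5 − 3.5(P + 9).
New equilibrium: consumers pay €33, producers receive €24, Q = 208. (Wedge: Pb − Ps = 9.)
ΔCS is the trapezoid between Q = 208 and Q = 215 of height €2: ½ · (215 + 208) · 2 = €423.

Consumer surplus falls by €423 million.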